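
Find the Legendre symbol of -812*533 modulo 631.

-1

By multiplicativity, (-812·533|631) = (-812|631)·(533|631).
First factor (-812|631):
Reduce the numerator: -812 ≡ 450 (mod 631), so (-812|631) = (450|631).
Factor out 2: 450 = 2·225. Since 631 ≡ 7 (mod 8), (2|631) = +1. Now have (225|631).
225 ≡ 1 (mod 4), so quadratic reciprocity gives (225|631) = (631|225). Reduce: 631 ≡ 181 (mod 225). Now have (181|225).
181 ≡ 1 (mod 4), so quadratic reciprocity gives (181|225) = (225|181). Reduce: 225 ≡ 44 (mod 181). Now have (44|181).
Factor out 2: 44 = 2^2·11. Since 181 ≡ 5 (mod 8), (2|181) = -1, and (2|181)^2 = +1. Now have (11|181).
181 ≡ 1 (mod 4), so quadratic reciprocity gives (11|181) = (181|11). Reduce: 181 ≡ 5 (mod 11). Now have (5|11).
5 ≡ 1 (mod 4), so quadratic reciprocity gives (5|11) = (11|5). Reduce: 11 ≡ 1 (mod 5). Now have (1|5).
(1|5) = 1. Collecting the sign factors: 1.
Second factor (533|631):
533 ≡ 1 (mod 4), so quadratic reciprocity gives (533|631) = (631|533). Reduce: 631 ≡ 98 (mod 533). Now have (98|533).
Factor out 2: 98 = 2·49. Since 533 ≡ 5 (mod 8), (2|533) = -1. Now have -(49|533).
49 ≡ 1 (mod 4), so quadratic reciprocity gives (49|533) = (533|49). Reduce: 533 ≡ 43 (mod 49). Now have -(43|49).
49 ≡ 1 (mod 4), so quadratic reciprocity gives (43|49) = (49|43). Reduce: 49 ≡ 6 (mod 43). Now have -(6|43).
Factor out 2: 6 = 2·3. Since 43 ≡ 3 (mod 8), (2|43) = -1. Now have (3|43).
Both 3 ≡ 3 and 43 ≡ 3 (mod 4), so reciprocity gives (3|43) = -(43|3). Reduce: 43 ≡ 1 (mod 3). Now have -(1|3).
(1|3) = 1. Collecting the sign factors: -1.
Product: (1)·(-1) = -1.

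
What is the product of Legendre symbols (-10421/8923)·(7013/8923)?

By multiplicativity, (-10421·7013/8923) = (-10421/8923)·(7013/8923).
First factor (-10421/8923):
(-10421/8923)
  = (7425/8923)    [-10421 ≡ 7425 mod 8923]
  = (8923/7425)    [QR: 7425 ≡ 1 mod 4, sign kept]
  = (1498/7425)    [8923 ≡ 1498 mod 7425]
  = (749/7425)    [7425 ≡ 1 mod 8 ⇒ (2/7425) = +1]
  = (7425/749)    [QR: 749 ≡ 1 mod 4, sign kept]
  = (684/749)    [7425 ≡ 684 mod 749]
  = (171/749)    [749 ≡ 5 mod 8 ⇒ (2/749)^2 = +1]
  = (749/171)    [QR: 749 ≡ 1 mod 4, sign kept]
  = (65/171)    [749 ≡ 65 mod 171]
  = (171/65)    [QR: 65 ≡ 1 mod 4, sign kept]
  = (41/65)    [171 ≡ 41 mod 65]
  = (65/41)    [QR: 41 ≡ 1 mod 4, sign kept]
  = (24/41)    [65 ≡ 24 mod 41]
  = (3/41)    [41 ≡ 1 mod 8 ⇒ (2/41)^3 = +1]
  = (41/3)    [QR: 41 ≡ 1 mod 4, sign kept]
  = (2/3)    [41 ≡ 2 mod 3]
  = -(1/3)    [3 ≡ 3 mod 8 ⇒ (2/3) = -1]
  = -1    [(1/3) = 1]
Second factor (7013/8923):
(7013/8923)
  = (8923/7013)    [QR: 7013 ≡ 1 mod 4, sign kept]
  = (1910/7013)    [8923 ≡ 1910 mod 7013]
  = -(955/7013)    [7013 ≡ 5 mod 8 ⇒ (2/7013) = -1]
  = -(7013/955)    [QR: 7013 ≡ 1 mod 4, sign kept]
  = -(328/955)    [7013 ≡ 328 mod 955]
  = (41/955)    [955 ≡ 3 mod 8 ⇒ (2/955)^3 = -1]
  = (955/41)    [QR: 41 ≡ 1 mod 4, sign kept]
  = (12/41)    [955 ≡ 12 mod 41]
  = (3/41)    [41 ≡ 1 mod 8 ⇒ (2/41)^2 = +1]
  = (41/3)    [QR: 41 ≡ 1 mod 4, sign kept]
  = (2/3)    [41 ≡ 2 mod 3]
  = -(1/3)    [3 ≡ 3 mod 8 ⇒ (2/3) = -1]
  = -1    [(1/3) = 1]
Product: (-1)·(-1) = 1.

1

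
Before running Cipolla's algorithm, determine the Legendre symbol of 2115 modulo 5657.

-1

(2115 / 5657)
  = (5657 / 2115)    [QR: 5657 ≡ 1 mod 4, sign kept]
  = (1427 / 2115)    [5657 ≡ 1427 mod 2115]
  = -(2115 / 1427)    [QR: both ≡ 3 mod 4, sign flips]
  = -(688 / 1427)    [2115 ≡ 688 mod 1427]
  = -(43 / 1427)    [1427 ≡ 3 mod 8 ⇒ (2 / 1427)^4 = +1]
  = (1427 / 43)    [QR: both ≡ 3 mod 4, sign flips]
  = (8 / 43)    [1427 ≡ 8 mod 43]
  = -(1 / 43)    [43 ≡ 3 mod 8 ⇒ (2 / 43)^3 = -1]
  = -1    [(1 / 43) = 1]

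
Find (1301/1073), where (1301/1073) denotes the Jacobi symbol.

Reduce the numerator: 1301 ≡ 228 (mod 1073), so (1301/1073) = (228/1073).
Factor out 2: 228 = 2^2·57. Since 1073 ≡ 1 (mod 8), (2/1073) = +1, and (2/1073)^2 = +1. Now have (57/1073).
57 ≡ 1 (mod 4), so quadratic reciprocity gives (57/1073) = (1073/57). Reduce: 1073 ≡ 47 (mod 57). Now have (47/57).
57 ≡ 1 (mod 4), so quadratic reciprocity gives (47/57) = (57/47). Reduce: 57 ≡ 10 (mod 47). Now have (10/47).
Factor out 2: 10 = 2·5. Since 47 ≡ 7 (mod 8), (2/47) = +1. Now have (5/47).
5 ≡ 1 (mod 4), so quadratic reciprocity gives (5/47) = (47/5). Reduce: 47 ≡ 2 (mod 5). Now have (2/5).
Factor out 2: 2 = 2. Since 5 ≡ 5 (mod 8), (2/5) = -1. Now have -(1/5).
(1/5) = 1. Collecting the sign factors: -1.

-1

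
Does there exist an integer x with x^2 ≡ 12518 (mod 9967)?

(12518/9967)
  = (2551/9967)    [12518 ≡ 2551 mod 9967]
  = -(9967/2551)    [QR: both ≡ 3 mod 4, sign flips]
  = -(2314/2551)    [9967 ≡ 2314 mod 2551]
  = -(1157/2551)    [2551 ≡ 7 mod 8 ⇒ (2/2551) = +1]
  = -(2551/1157)    [QR: 1157 ≡ 1 mod 4, sign kept]
  = -(237/1157)    [2551 ≡ 237 mod 1157]
  = -(1157/237)    [QR: 237 ≡ 1 mod 4, sign kept]
  = -(209/237)    [1157 ≡ 209 mod 237]
  = -(237/209)    [QR: 209 ≡ 1 mod 4, sign kept]
  = -(28/209)    [237 ≡ 28 mod 209]
  = -(7/209)    [209 ≡ 1 mod 8 ⇒ (2/209)^2 = +1]
  = -(209/7)    [QR: 209 ≡ 1 mod 4, sign kept]
  = -(6/7)    [209 ≡ 6 mod 7]
  = -(3/7)    [7 ≡ 7 mod 8 ⇒ (2/7) = +1]
  = (7/3)    [QR: both ≡ 3 mod 4, sign flips]
  = (1/3)    [7 ≡ 1 mod 3]
  = 1    [(1/3) = 1]
(12518/9967) = 1, and 9967 is prime, so 12518 is a quadratic residue mod 9967.

yes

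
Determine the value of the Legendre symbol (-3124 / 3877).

1

Pull out -1: (-3124 / 3877) = (-1 / 3877)·(3124 / 3877). Since 3877 ≡ 1 (mod 4), (-1 / 3877) = +1. Now have (3124 / 3877).
Factor out 2: 3124 = 2^2·781. Since 3877 ≡ 5 (mod 8), (2 / 3877) = -1, and (2 / 3877)^2 = +1. Now have (781 / 3877).
781 ≡ 1 (mod 4), so quadratic reciprocity gives (781 / 3877) = (3877 / 781). Reduce: 3877 ≡ 753 (mod 781). Now have (753 / 781).
753 ≡ 1 (mod 4), so quadratic reciprocity gives (753 / 781) = (781 / 753). Reduce: 781 ≡ 28 (mod 753). Now have (28 / 753).
Factor out 2: 28 = 2^2·7. Since 753 ≡ 1 (mod 8), (2 / 753) = +1, and (2 / 753)^2 = +1. Now have (7 / 753).
753 ≡ 1 (mod 4), so quadratic reciprocity gives (7 / 753) = (753 / 7). Reduce: 753 ≡ 4 (mod 7). Now have (4 / 7).
Factor out 2: 4 = 2^2. Since 7 ≡ 7 (mod 8), (2 / 7) = +1, and (2 / 7)^2 = +1. Now have (1 / 7).
(1 / 7) = 1. Collecting the sign factors: 1.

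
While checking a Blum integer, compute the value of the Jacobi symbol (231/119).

0

Reduce the numerator: 231 ≡ 112 (mod 119), so (231/119) = (112/119).
Factor out 2: 112 = 2^4·7. Since 119 ≡ 7 (mod 8), (2/119) = +1, and (2/119)^4 = +1. Now have (7/119).
Both 7 ≡ 3 and 119 ≡ 3 (mod 4), so reciprocity gives (7/119) = -(119/7). Reduce: 119 ≡ 0 (mod 7). Now have -(0/7).
The numerator is now 0 with denominator 7 > 1: the symbol is 0.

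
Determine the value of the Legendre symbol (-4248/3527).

1

Reduce the numerator: -4248 ≡ 2806 (mod 3527), so (-4248/3527) = (2806/3527).
Factor out 2: 2806 = 2·1403. Since 3527 ≡ 7 (mod 8), (2/3527) = +1. Now have (1403/3527).
Both 1403 ≡ 3 and 3527 ≡ 3 (mod 4), so reciprocity gives (1403/3527) = -(3527/1403). Reduce: 3527 ≡ 721 (mod 1403). Now have -(721/1403).
721 ≡ 1 (mod 4), so quadratic reciprocity gives (721/1403) = (1403/721). Reduce: 1403 ≡ 682 (mod 721). Now have -(682/721).
Factor out 2: 682 = 2·341. Since 721 ≡ 1 (mod 8), (2/721) = +1. Now have -(341/721).
341 ≡ 1 (mod 4), so quadratic reciprocity gives (341/721) = (721/341). Reduce: 721 ≡ 39 (mod 341). Now have -(39/341).
341 ≡ 1 (mod 4), so quadratic reciprocity gives (39/341) = (341/39). Reduce: 341 ≡ 29 (mod 39). Now have -(29/39).
29 ≡ 1 (mod 4), so quadratic reciprocity gives (29/39) = (39/29). Reduce: 39 ≡ 10 (mod 29). Now have -(10/29).
Factor out 2: 10 = 2·5. Since 29 ≡ 5 (mod 8), (2/29) = -1. Now have (5/29).
5 ≡ 1 (mod 4), so quadratic reciprocity gives (5/29) = (29/5). Reduce: 29 ≡ 4 (mod 5). Now have (4/5).
Factor out 2: 4 = 2^2. Since 5 ≡ 5 (mod 8), (2/5) = -1, and (2/5)^2 = +1. Now have (1/5).
(1/5) = 1. Collecting the sign factors: 1.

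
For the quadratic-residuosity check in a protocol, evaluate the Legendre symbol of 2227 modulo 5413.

5413 ≡ 1 (mod 4), so quadratic reciprocity gives (2227|5413) = (5413|2227). Reduce: 5413 ≡ 959 (mod 2227). Now have (959|2227).
Both 959 ≡ 3 and 2227 ≡ 3 (mod 4), so reciprocity gives (959|2227) = -(2227|959). Reduce: 2227 ≡ 309 (mod 959). Now have -(309|959).
309 ≡ 1 (mod 4), so quadratic reciprocity gives (309|959) = (959|309). Reduce: 959 ≡ 32 (mod 309). Now have -(32|309).
Factor out 2: 32 = 2^5. Since 309 ≡ 5 (mod 8), (2|309) = -1, and (2|309)^5 = -1. Now have (1|309).
(1|309) = 1. Collecting the sign factors: 1.

1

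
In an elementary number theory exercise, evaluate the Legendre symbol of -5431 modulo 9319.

-1

(-5431|9319)
  = (3888|9319)    [-5431 ≡ 3888 mod 9319]
  = (243|9319)    [9319 ≡ 7 mod 8 ⇒ (2|9319)^4 = +1]
  = -(9319|243)    [QR: both ≡ 3 mod 4, sign flips]
  = -(85|243)    [9319 ≡ 85 mod 243]
  = -(243|85)    [QR: 85 ≡ 1 mod 4, sign kept]
  = -(73|85)    [243 ≡ 73 mod 85]
  = -(85|73)    [QR: 73 ≡ 1 mod 4, sign kept]
  = -(12|73)    [85 ≡ 12 mod 73]
  = -(3|73)    [73 ≡ 1 mod 8 ⇒ (2|73)^2 = +1]
  = -(73|3)    [QR: 73 ≡ 1 mod 4, sign kept]
  = -(1|3)    [73 ≡ 1 mod 3]
  = -1    [(1|3) = 1]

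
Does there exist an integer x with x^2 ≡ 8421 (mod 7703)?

no

Reduce the numerator: 8421 ≡ 718 (mod 7703), so (8421|7703) = (718|7703).
Factor out 2: 718 = 2·359. Since 7703 ≡ 7 (mod 8), (2|7703) = +1. Now have (359|7703).
Both 359 ≡ 3 and 7703 ≡ 3 (mod 4), so reciprocity gives (359|7703) = -(7703|359). Reduce: 7703 ≡ 164 (mod 359). Now have -(164|359).
Factor out 2: 164 = 2^2·41. Since 359 ≡ 7 (mod 8), (2|359) = +1, and (2|359)^2 = +1. Now have -(41|359).
41 ≡ 1 (mod 4), so quadratic reciprocity gives (41|359) = (359|41). Reduce: 359 ≡ 31 (mod 41). Now have -(31|41).
41 ≡ 1 (mod 4), so quadratic reciprocity gives (31|41) = (41|31). Reduce: 41 ≡ 10 (mod 31). Now have -(10|31).
Factor out 2: 10 = 2·5. Since 31 ≡ 7 (mod 8), (2|31) = +1. Now have -(5|31).
5 ≡ 1 (mod 4), so quadratic reciprocity gives (5|31) = (31|5). Reduce: 31 ≡ 1 (mod 5). Now have -(1|5).
(1|5) = 1. Collecting the sign factors: -1.
The Legendre symbol is -1, so x^2 ≡ 8421 (mod 7703) has no solution.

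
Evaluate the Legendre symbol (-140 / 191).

1

Pull out -1: (-140 / 191) = (-1 / 191)·(140 / 191). Since 191 ≡ 3 (mod 4), (-1 / 191) = -1. Now have -(140 / 191).
Factor out 2: 140 = 2^2·35. Since 191 ≡ 7 (mod 8), (2 / 191) = +1, and (2 / 191)^2 = +1. Now have -(35 / 191).
Both 35 ≡ 3 and 191 ≡ 3 (mod 4), so reciprocity gives (35 / 191) = -(191 / 35). Reduce: 191 ≡ 16 (mod 35). Now have (16 / 35).
Factor out 2: 16 = 2^4. Since 35 ≡ 3 (mod 8), (2 / 35) = -1, and (2 / 35)^4 = +1. Now have (1 / 35).
(1 / 35) = 1. Collecting the sign factors: 1.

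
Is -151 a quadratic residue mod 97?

yes

Reduce the numerator: -151 ≡ 43 (mod 97), so (-151/97) = (43/97).
97 ≡ 1 (mod 4), so quadratic reciprocity gives (43/97) = (97/43). Reduce: 97 ≡ 11 (mod 43). Now have (11/43).
Both 11 ≡ 3 and 43 ≡ 3 (mod 4), so reciprocity gives (11/43) = -(43/11). Reduce: 43 ≡ 10 (mod 11). Now have -(10/11).
Factor out 2: 10 = 2·5. Since 11 ≡ 3 (mod 8), (2/11) = -1. Now have (5/11).
5 ≡ 1 (mod 4), so quadratic reciprocity gives (5/11) = (11/5). Reduce: 11 ≡ 1 (mod 5). Now have (1/5).
(1/5) = 1. Collecting the sign factors: 1.
(-151/97) = 1, and 97 is prime, so -151 is a quadratic residue mod 97.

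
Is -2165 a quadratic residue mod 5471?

Pull out -1: (-2165/5471) = (-1/5471)·(2165/5471). Since 5471 ≡ 3 (mod 4), (-1/5471) = -1. Now have -(2165/5471).
2165 ≡ 1 (mod 4), so quadratic reciprocity gives (2165/5471) = (5471/2165). Reduce: 5471 ≡ 1141 (mod 2165). Now have -(1141/2165).
1141 ≡ 1 (mod 4), so quadratic reciprocity gives (1141/2165) = (2165/1141). Reduce: 2165 ≡ 1024 (mod 1141). Now have -(1024/1141).
Factor out 2: 1024 = 2^10. Since 1141 ≡ 5 (mod 8), (2/1141) = -1, and (2/1141)^10 = +1. Now have -(1/1141).
(1/1141) = 1. Collecting the sign factors: -1.
The Legendre symbol is -1, so x^2 ≡ -2165 (mod 5471) has no solution.

no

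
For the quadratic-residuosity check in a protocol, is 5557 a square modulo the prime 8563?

5557 ≡ 1 (mod 4), so quadratic reciprocity gives (5557|8563) = (8563|5557). Reduce: 8563 ≡ 3006 (mod 5557). Now have (3006|5557).
Factor out 2: 3006 = 2·1503. Since 5557 ≡ 5 (mod 8), (2|5557) = -1. Now have -(1503|5557).
5557 ≡ 1 (mod 4), so quadratic reciprocity gives (1503|5557) = (5557|1503). Reduce: 5557 ≡ 1048 (mod 1503). Now have -(1048|1503).
Factor out 2: 1048 = 2^3·131. Since 1503 ≡ 7 (mod 8), (2|1503) = +1, and (2|1503)^3 = +1. Now have -(131|1503).
Both 131 ≡ 3 and 1503 ≡ 3 (mod 4), so reciprocity gives (131|1503) = -(1503|131). Reduce: 1503 ≡ 62 (mod 131). Now have (62|131).
Factor out 2: 62 = 2·31. Since 131 ≡ 3 (mod 8), (2|131) = -1. Now have -(31|131).
Both 31 ≡ 3 and 131 ≡ 3 (mod 4), so reciprocity gives (31|131) = -(131|31). Reduce: 131 ≡ 7 (mod 31). Now have (7|31).
Both 7 ≡ 3 and 31 ≡ 3 (mod 4), so reciprocity gives (7|31) = -(31|7). Reduce: 31 ≡ 3 (mod 7). Now have -(3|7).
Both 3 ≡ 3 and 7 ≡ 3 (mod 4), so reciprocity gives (3|7) = -(7|3). Reduce: 7 ≡ 1 (mod 3). Now have (1|3).
(1|3) = 1. Collecting the sign factors: 1.
(5557|8563) = 1, and 8563 is prime, so 5557 is a quadratic residue mod 8563.

yes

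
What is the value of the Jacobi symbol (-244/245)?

(-244/245)
  = (1/245)    [-244 ≡ 1 mod 245]
  = 1    [(1/245) = 1]

1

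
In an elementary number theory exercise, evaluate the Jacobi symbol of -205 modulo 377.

-1

(-205/377)
  = (205/377)    [377 ≡ 1 mod 4 ⇒ (-1/377) = +1]
  = (377/205)    [QR: 205 ≡ 1 mod 4, sign kept]
  = (172/205)    [377 ≡ 172 mod 205]
  = (43/205)    [205 ≡ 5 mod 8 ⇒ (2/205)^2 = +1]
  = (205/43)    [QR: 205 ≡ 1 mod 4, sign kept]
  = (33/43)    [205 ≡ 33 mod 43]
  = (43/33)    [QR: 33 ≡ 1 mod 4, sign kept]
  = (10/33)    [43 ≡ 10 mod 33]
  = (5/33)    [33 ≡ 1 mod 8 ⇒ (2/33) = +1]
  = (33/5)    [QR: 5 ≡ 1 mod 4, sign kept]
  = (3/5)    [33 ≡ 3 mod 5]
  = (5/3)    [QR: 5 ≡ 1 mod 4, sign kept]
  = (2/3)    [5 ≡ 2 mod 3]
  = -(1/3)    [3 ≡ 3 mod 8 ⇒ (2/3) = -1]
  = -1    [(1/3) = 1]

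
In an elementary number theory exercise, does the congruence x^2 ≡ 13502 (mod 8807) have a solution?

yes

(13502|8807)
  = (4695|8807)    [13502 ≡ 4695 mod 8807]
  = -(8807|4695)    [QR: both ≡ 3 mod 4, sign flips]
  = -(4112|4695)    [8807 ≡ 4112 mod 4695]
  = -(257|4695)    [4695 ≡ 7 mod 8 ⇒ (2|4695)^4 = +1]
  = -(4695|257)    [QR: 257 ≡ 1 mod 4, sign kept]
  = -(69|257)    [4695 ≡ 69 mod 257]
  = -(257|69)    [QR: 69 ≡ 1 mod 4, sign kept]
  = -(50|69)    [257 ≡ 50 mod 69]
  = (25|69)    [69 ≡ 5 mod 8 ⇒ (2|69) = -1]
  = (69|25)    [QR: 25 ≡ 1 mod 4, sign kept]
  = (19|25)    [69 ≡ 19 mod 25]
  = (25|19)    [QR: 25 ≡ 1 mod 4, sign kept]
  = (6|19)    [25 ≡ 6 mod 19]
  = -(3|19)    [19 ≡ 3 mod 8 ⇒ (2|19) = -1]
  = (19|3)    [QR: both ≡ 3 mod 4, sign flips]
  = (1|3)    [19 ≡ 1 mod 3]
  = 1    [(1|3) = 1]
(13502|8807) = 1, and 8807 is prime, so 13502 is a quadratic residue mod 8807.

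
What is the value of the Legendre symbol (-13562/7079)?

Reduce the numerator: -13562 ≡ 596 (mod 7079), so (-13562/7079) = (596/7079).
Factor out 2: 596 = 2^2·149. Since 7079 ≡ 7 (mod 8), (2/7079) = +1, and (2/7079)^2 = +1. Now have (149/7079).
149 ≡ 1 (mod 4), so quadratic reciprocity gives (149/7079) = (7079/149). Reduce: 7079 ≡ 76 (mod 149). Now have (76/149).
Factor out 2: 76 = 2^2·19. Since 149 ≡ 5 (mod 8), (2/149) = -1, and (2/149)^2 = +1. Now have (19/149).
149 ≡ 1 (mod 4), so quadratic reciprocity gives (19/149) = (149/19). Reduce: 149 ≡ 16 (mod 19). Now have (16/19).
Factor out 2: 16 = 2^4. Since 19 ≡ 3 (mod 8), (2/19) = -1, and (2/19)^4 = +1. Now have (1/19).
(1/19) = 1. Collecting the sign factors: 1.

1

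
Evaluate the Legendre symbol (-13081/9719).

(-13081/9719)
  = (6357/9719)    [-13081 ≡ 6357 mod 9719]
  = (9719/6357)    [QR: 6357 ≡ 1 mod 4, sign kept]
  = (3362/6357)    [9719 ≡ 3362 mod 6357]
  = -(1681/6357)    [6357 ≡ 5 mod 8 ⇒ (2/6357) = -1]
  = -(6357/1681)    [QR: 1681 ≡ 1 mod 4, sign kept]
  = -(1314/1681)    [6357 ≡ 1314 mod 1681]
  = -(657/1681)    [1681 ≡ 1 mod 8 ⇒ (2/1681) = +1]
  = -(1681/657)    [QR: 657 ≡ 1 mod 4, sign kept]
  = -(367/657)    [1681 ≡ 367 mod 657]
  = -(657/367)    [QR: 657 ≡ 1 mod 4, sign kept]
  = -(290/367)    [657 ≡ 290 mod 367]
  = -(145/367)    [367 ≡ 7 mod 8 ⇒ (2/367) = +1]
  = -(367/145)    [QR: 145 ≡ 1 mod 4, sign kept]
  = -(77/145)    [367 ≡ 77 mod 145]
  = -(145/77)    [QR: 77 ≡ 1 mod 4, sign kept]
  = -(68/77)    [145 ≡ 68 mod 77]
  = -(17/77)    [77 ≡ 5 mod 8 ⇒ (2/77)^2 = +1]
  = -(77/17)    [QR: 17 ≡ 1 mod 4, sign kept]
  = -(9/17)    [77 ≡ 9 mod 17]
  = -(17/9)    [QR: 9 ≡ 1 mod 4, sign kept]
  = -(8/9)    [17 ≡ 8 mod 9]
  = -(1/9)    [9 ≡ 1 mod 8 ⇒ (2/9)^3 = +1]
  = -1    [(1/9) = 1]

-1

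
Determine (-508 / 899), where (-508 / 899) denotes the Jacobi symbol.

Pull out -1: (-508 / 899) = (-1 / 899)·(508 / 899). Since 899 ≡ 3 (mod 4), (-1 / 899) = -1. Now have -(508 / 899).
Factor out 2: 508 = 2^2·127. Since 899 ≡ 3 (mod 8), (2 / 899) = -1, and (2 / 899)^2 = +1. Now have -(127 / 899).
Both 127 ≡ 3 and 899 ≡ 3 (mod 4), so reciprocity gives (127 / 899) = -(899 / 127). Reduce: 899 ≡ 10 (mod 127). Now have (10 / 127).
Factor out 2: 10 = 2·5. Since 127 ≡ 7 (mod 8), (2 / 127) = +1. Now have (5 / 127).
5 ≡ 1 (mod 4), so quadratic reciprocity gives (5 / 127) = (127 / 5). Reduce: 127 ≡ 2 (mod 5). Now have (2 / 5).
Factor out 2: 2 = 2. Since 5 ≡ 5 (mod 8), (2 / 5) = -1. Now have -(1 / 5).
(1 / 5) = 1. Collecting the sign factors: -1.

-1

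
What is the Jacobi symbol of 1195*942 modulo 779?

-1

By multiplicativity, (1195·942/779) = (1195/779)·(942/779).
First factor (1195/779):
(1195/779)
  = (416/779)    [1195 ≡ 416 mod 779]
  = -(13/779)    [779 ≡ 3 mod 8 ⇒ (2/779)^5 = -1]
  = -(779/13)    [QR: 13 ≡ 1 mod 4, sign kept]
  = -(12/13)    [779 ≡ 12 mod 13]
  = -(3/13)    [13 ≡ 5 mod 8 ⇒ (2/13)^2 = +1]
  = -(13/3)    [QR: 13 ≡ 1 mod 4, sign kept]
  = -(1/3)    [13 ≡ 1 mod 3]
  = -1    [(1/3) = 1]
Second factor (942/779):
(942/779)
  = (163/779)    [942 ≡ 163 mod 779]
  = -(779/163)    [QR: both ≡ 3 mod 4, sign flips]
  = -(127/163)    [779 ≡ 127 mod 163]
  = (163/127)    [QR: both ≡ 3 mod 4, sign flips]
  = (36/127)    [163 ≡ 36 mod 127]
  = (9/127)    [127 ≡ 7 mod 8 ⇒ (2/127)^2 = +1]
  = (127/9)    [QR: 9 ≡ 1 mod 4, sign kept]
  = (1/9)    [127 ≡ 1 mod 9]
  = 1    [(1/9) = 1]
Product: (-1)·(1) = -1.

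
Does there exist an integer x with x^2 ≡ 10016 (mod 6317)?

no

(10016/6317)
  = (3699/6317)    [10016 ≡ 3699 mod 6317]
  = (6317/3699)    [QR: 6317 ≡ 1 mod 4, sign kept]
  = (2618/3699)    [6317 ≡ 2618 mod 3699]
  = -(1309/3699)    [3699 ≡ 3 mod 8 ⇒ (2/3699) = -1]
  = -(3699/1309)    [QR: 1309 ≡ 1 mod 4, sign kept]
  = -(1081/1309)    [3699 ≡ 1081 mod 1309]
  = -(1309/1081)    [QR: 1081 ≡ 1 mod 4, sign kept]
  = -(228/1081)    [1309 ≡ 228 mod 1081]
  = -(57/1081)    [1081 ≡ 1 mod 8 ⇒ (2/1081)^2 = +1]
  = -(1081/57)    [QR: 57 ≡ 1 mod 4, sign kept]
  = -(55/57)    [1081 ≡ 55 mod 57]
  = -(57/55)    [QR: 57 ≡ 1 mod 4, sign kept]
  = -(2/55)    [57 ≡ 2 mod 55]
  = -(1/55)    [55 ≡ 7 mod 8 ⇒ (2/55) = +1]
  = -1    [(1/55) = 1]
(10016/6317) = -1, and 6317 is prime, so 10016 is not a quadratic residue mod 6317.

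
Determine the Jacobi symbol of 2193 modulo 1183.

1

(2193/1183)
  = (1010/1183)    [2193 ≡ 1010 mod 1183]
  = (505/1183)    [1183 ≡ 7 mod 8 ⇒ (2/1183) = +1]
  = (1183/505)    [QR: 505 ≡ 1 mod 4, sign kept]
  = (173/505)    [1183 ≡ 173 mod 505]
  = (505/173)    [QR: 173 ≡ 1 mod 4, sign kept]
  = (159/173)    [505 ≡ 159 mod 173]
  = (173/159)    [QR: 173 ≡ 1 mod 4, sign kept]
  = (14/159)    [173 ≡ 14 mod 159]
  = (7/159)    [159 ≡ 7 mod 8 ⇒ (2/159) = +1]
  = -(159/7)    [QR: both ≡ 3 mod 4, sign flips]
  = -(5/7)    [159 ≡ 5 mod 7]
  = -(7/5)    [QR: 5 ≡ 1 mod 4, sign kept]
  = -(2/5)    [7 ≡ 2 mod 5]
  = (1/5)    [5 ≡ 5 mod 8 ⇒ (2/5) = -1]
  = 1    [(1/5) = 1]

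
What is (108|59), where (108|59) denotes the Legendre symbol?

(108|59)
  = (49|59)    [108 ≡ 49 mod 59]
  = (59|49)    [QR: 49 ≡ 1 mod 4, sign kept]
  = (10|49)    [59 ≡ 10 mod 49]
  = (5|49)    [49 ≡ 1 mod 8 ⇒ (2|49) = +1]
  = (49|5)    [QR: 5 ≡ 1 mod 4, sign kept]
  = (4|5)    [49 ≡ 4 mod 5]
  = (1|5)    [5 ≡ 5 mod 8 ⇒ (2|5)^2 = +1]
  = 1    [(1|5) = 1]

1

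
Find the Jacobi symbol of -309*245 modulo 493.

By multiplicativity, (-309·245/493) = (-309/493)·(245/493).
First factor (-309/493):
Reduce the numerator: -309 ≡ 184 (mod 493), so (-309/493) = (184/493).
Factor out 2: 184 = 2^3·23. Since 493 ≡ 5 (mod 8), (2/493) = -1, and (2/493)^3 = -1. Now have -(23/493).
493 ≡ 1 (mod 4), so quadratic reciprocity gives (23/493) = (493/23). Reduce: 493 ≡ 10 (mod 23). Now have -(10/23).
Factor out 2: 10 = 2·5. Since 23 ≡ 7 (mod 8), (2/23) = +1. Now have -(5/23).
5 ≡ 1 (mod 4), so quadratic reciprocity gives (5/23) = (23/5). Reduce: 23 ≡ 3 (mod 5). Now have -(3/5).
5 ≡ 1 (mod 4), so quadratic reciprocity gives (3/5) = (5/3). Reduce: 5 ≡ 2 (mod 3). Now have -(2/3).
Factor out 2: 2 = 2. Since 3 ≡ 3 (mod 8), (2/3) = -1. Now have (1/3).
(1/3) = 1. Collecting the sign factors: 1.
Second factor (245/493):
245 ≡ 1 (mod 4), so quadratic reciprocity gives (245/493) = (493/245). Reduce: 493 ≡ 3 (mod 245). Now have (3/245).
245 ≡ 1 (mod 4), so quadratic reciprocity gives (3/245) = (245/3). Reduce: 245 ≡ 2 (mod 3). Now have (2/3).
Factor out 2: 2 = 2. Since 3 ≡ 3 (mod 8), (2/3) = -1. Now have -(1/3).
(1/3) = 1. Collecting the sign factors: -1.
Product: (1)·(-1) = -1.

-1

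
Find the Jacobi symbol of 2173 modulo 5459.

2173 ≡ 1 (mod 4), so quadratic reciprocity gives (2173/5459) = (5459/2173). Reduce: 5459 ≡ 1113 (mod 2173). Now have (1113/2173).
1113 ≡ 1 (mod 4), so quadratic reciprocity gives (1113/2173) = (2173/1113). Reduce: 2173 ≡ 1060 (mod 1113). Now have (1060/1113).
Factor out 2: 1060 = 2^2·265. Since 1113 ≡ 1 (mod 8), (2/1113) = +1, and (2/1113)^2 = +1. Now have (265/1113).
265 ≡ 1 (mod 4), so quadratic reciprocity gives (265/1113) = (1113/265). Reduce: 1113 ≡ 53 (mod 265). Now have (53/265).
53 ≡ 1 (mod 4), so quadratic reciprocity gives (53/265) = (265/53). Reduce: 265 ≡ 0 (mod 53). Now have (0/53).
The numerator is now 0 with denominator 53 > 1: the symbol is 0.

0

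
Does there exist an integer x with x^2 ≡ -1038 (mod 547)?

(-1038/547)
  = (56/547)    [-1038 ≡ 56 mod 547]
  = -(7/547)    [547 ≡ 3 mod 8 ⇒ (2/547)^3 = -1]
  = (547/7)    [QR: both ≡ 3 mod 4, sign flips]
  = (1/7)    [547 ≡ 1 mod 7]
  = 1    [(1/7) = 1]
The Legendre symbol is 1, so x^2 ≡ -1038 (mod 547) has solution.

yes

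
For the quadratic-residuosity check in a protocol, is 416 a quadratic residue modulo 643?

yes

Factor out 2: 416 = 2^5·13. Since 643 ≡ 3 (mod 8), (2/643) = -1, and (2/643)^5 = -1. Now have -(13/643).
13 ≡ 1 (mod 4), so quadratic reciprocity gives (13/643) = (643/13). Reduce: 643 ≡ 6 (mod 13). Now have -(6/13).
Factor out 2: 6 = 2·3. Since 13 ≡ 5 (mod 8), (2/13) = -1. Now have (3/13).
13 ≡ 1 (mod 4), so quadratic reciprocity gives (3/13) = (13/3). Reduce: 13 ≡ 1 (mod 3). Now have (1/3).
(1/3) = 1. Collecting the sign factors: 1.
(416/643) = 1, and 643 is prime, so 416 is a quadratic residue mod 643.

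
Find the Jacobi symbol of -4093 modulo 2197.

-1

Pull out -1: (-4093 / 2197) = (-1 / 2197)·(4093 / 2197). Since 2197 ≡ 1 (mod 4), (-1 / 2197) = +1. Now have (4093 / 2197).
Reduce the numerator: 4093 ≡ 1896 (mod 2197), so (4093 / 2197) = (1896 / 2197).
Factor out 2: 1896 = 2^3·237. Since 2197 ≡ 5 (mod 8), (2 / 2197) = -1, and (2 / 2197)^3 = -1. Now have -(237 / 2197).
237 ≡ 1 (mod 4), so quadratic reciprocity gives (237 / 2197) = (2197 / 237). Reduce: 2197 ≡ 64 (mod 237). Now have -(64 / 237).
Factor out 2: 64 = 2^6. Since 237 ≡ 5 (mod 8), (2 / 237) = -1, and (2 / 237)^6 = +1. Now have -(1 / 237).
(1 / 237) = 1. Collecting the sign factors: -1.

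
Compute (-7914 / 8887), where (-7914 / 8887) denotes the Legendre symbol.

(-7914 / 8887)
  = (973 / 8887)    [-7914 ≡ 973 mod 8887]
  = (8887 / 973)    [QR: 973 ≡ 1 mod 4, sign kept]
  = (130 / 973)    [8887 ≡ 130 mod 973]
  = -(65 / 973)    [973 ≡ 5 mod 8 ⇒ (2 / 973) = -1]
  = -(973 / 65)    [QR: 65 ≡ 1 mod 4, sign kept]
  = -(63 / 65)    [973 ≡ 63 mod 65]
  = -(65 / 63)    [QR: 65 ≡ 1 mod 4, sign kept]
  = -(2 / 63)    [65 ≡ 2 mod 63]
  = -(1 / 63)    [63 ≡ 7 mod 8 ⇒ (2 / 63) = +1]
  = -1    [(1 / 63) = 1]

-1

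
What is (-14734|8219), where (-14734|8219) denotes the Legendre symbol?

Reduce the numerator: -14734 ≡ 1704 (mod 8219), so (-14734|8219) = (1704|8219).
Factor out 2: 1704 = 2^3·213. Since 8219 ≡ 3 (mod 8), (2|8219) = -1, and (2|8219)^3 = -1. Now have -(213|8219).
213 ≡ 1 (mod 4), so quadratic reciprocity gives (213|8219) = (8219|213). Reduce: 8219 ≡ 125 (mod 213). Now have -(125|213).
125 ≡ 1 (mod 4), so quadratic reciprocity gives (125|213) = (213|125). Reduce: 213 ≡ 88 (mod 125). Now have -(88|125).
Factor out 2: 88 = 2^3·11. Since 125 ≡ 5 (mod 8), (2|125) = -1, and (2|125)^3 = -1. Now have (11|125).
125 ≡ 1 (mod 4), so quadratic reciprocity gives (11|125) = (125|11). Reduce: 125 ≡ 4 (mod 11). Now have (4|11).
Factor out 2: 4 = 2^2. Since 11 ≡ 3 (mod 8), (2|11) = -1, and (2|11)^2 = +1. Now have (1|11).
(1|11) = 1. Collecting the sign factors: 1.

1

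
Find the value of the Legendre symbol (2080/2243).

-1

(2080/2243)
  = -(65/2243)    [2243 ≡ 3 mod 8 ⇒ (2/2243)^5 = -1]
  = -(2243/65)    [QR: 65 ≡ 1 mod 4, sign kept]
  = -(33/65)    [2243 ≡ 33 mod 65]
  = -(65/33)    [QR: 33 ≡ 1 mod 4, sign kept]
  = -(32/33)    [65 ≡ 32 mod 33]
  = -(1/33)    [33 ≡ 1 mod 8 ⇒ (2/33)^5 = +1]
  = -1    [(1/33) = 1]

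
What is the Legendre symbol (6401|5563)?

1

(6401|5563)
  = (838|5563)    [6401 ≡ 838 mod 5563]
  = -(419|5563)    [5563 ≡ 3 mod 8 ⇒ (2|5563) = -1]
  = (5563|419)    [QR: both ≡ 3 mod 4, sign flips]
  = (116|419)    [5563 ≡ 116 mod 419]
  = (29|419)    [419 ≡ 3 mod 8 ⇒ (2|419)^2 = +1]
  = (419|29)    [QR: 29 ≡ 1 mod 4, sign kept]
  = (13|29)    [419 ≡ 13 mod 29]
  = (29|13)    [QR: 13 ≡ 1 mod 4, sign kept]
  = (3|13)    [29 ≡ 3 mod 13]
  = (13|3)    [QR: 13 ≡ 1 mod 4, sign kept]
  = (1|3)    [13 ≡ 1 mod 3]
  = 1    [(1|3) = 1]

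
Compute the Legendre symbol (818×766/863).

By multiplicativity, (818·766/863) = (818/863)·(766/863).
First factor (818/863):
(818/863)
  = (409/863)    [863 ≡ 7 mod 8 ⇒ (2/863) = +1]
  = (863/409)    [QR: 409 ≡ 1 mod 4, sign kept]
  = (45/409)    [863 ≡ 45 mod 409]
  = (409/45)    [QR: 45 ≡ 1 mod 4, sign kept]
  = (4/45)    [409 ≡ 4 mod 45]
  = (1/45)    [45 ≡ 5 mod 8 ⇒ (2/45)^2 = +1]
  = 1    [(1/45) = 1]
Second factor (766/863):
(766/863)
  = (383/863)    [863 ≡ 7 mod 8 ⇒ (2/863) = +1]
  = -(863/383)    [QR: both ≡ 3 mod 4, sign flips]
  = -(97/383)    [863 ≡ 97 mod 383]
  = -(383/97)    [QR: 97 ≡ 1 mod 4, sign kept]
  = -(92/97)    [383 ≡ 92 mod 97]
  = -(23/97)    [97 ≡ 1 mod 8 ⇒ (2/97)^2 = +1]
  = -(97/23)    [QR: 97 ≡ 1 mod 4, sign kept]
  = -(5/23)    [97 ≡ 5 mod 23]
  = -(23/5)    [QR: 5 ≡ 1 mod 4, sign kept]
  = -(3/5)    [23 ≡ 3 mod 5]
  = -(5/3)    [QR: 5 ≡ 1 mod 4, sign kept]
  = -(2/3)    [5 ≡ 2 mod 3]
  = (1/3)    [3 ≡ 3 mod 8 ⇒ (2/3) = -1]
  = 1    [(1/3) = 1]
Product: (1)·(1) = 1.

1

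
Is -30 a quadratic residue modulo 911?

no

(-30/911)
  = (881/911)    [-30 ≡ 881 mod 911]
  = (911/881)    [QR: 881 ≡ 1 mod 4, sign kept]
  = (30/881)    [911 ≡ 30 mod 881]
  = (15/881)    [881 ≡ 1 mod 8 ⇒ (2/881) = +1]
  = (881/15)    [QR: 881 ≡ 1 mod 4, sign kept]
  = (11/15)    [881 ≡ 11 mod 15]
  = -(15/11)    [QR: both ≡ 3 mod 4, sign flips]
  = -(4/11)    [15 ≡ 4 mod 11]
  = -(1/11)    [11 ≡ 3 mod 8 ⇒ (2/11)^2 = +1]
  = -1    [(1/11) = 1]
(-30/911) = -1, and 911 is prime, so -30 is not a quadratic residue mod 911.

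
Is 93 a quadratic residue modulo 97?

yes

93 ≡ 1 (mod 4), so quadratic reciprocity gives (93/97) = (97/93). Reduce: 97 ≡ 4 (mod 93). Now have (4/93).
Factor out 2: 4 = 2^2. Since 93 ≡ 5 (mod 8), (2/93) = -1, and (2/93)^2 = +1. Now have (1/93).
(1/93) = 1. Collecting the sign factors: 1.
(93/97) = 1, and 97 is prime, so 93 is a quadratic residue mod 97.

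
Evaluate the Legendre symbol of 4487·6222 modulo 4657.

1

By multiplicativity, (4487·6222/4657) = (4487/4657)·(6222/4657).
First factor (4487/4657):
(4487/4657)
  = (4657/4487)    [QR: 4657 ≡ 1 mod 4, sign kept]
  = (170/4487)    [4657 ≡ 170 mod 4487]
  = (85/4487)    [4487 ≡ 7 mod 8 ⇒ (2/4487) = +1]
  = (4487/85)    [QR: 85 ≡ 1 mod 4, sign kept]
  = (67/85)    [4487 ≡ 67 mod 85]
  = (85/67)    [QR: 85 ≡ 1 mod 4, sign kept]
  = (18/67)    [85 ≡ 18 mod 67]
  = -(9/67)    [67 ≡ 3 mod 8 ⇒ (2/67) = -1]
  = -(67/9)    [QR: 9 ≡ 1 mod 4, sign kept]
  = -(4/9)    [67 ≡ 4 mod 9]
  = -(1/9)    [9 ≡ 1 mod 8 ⇒ (2/9)^2 = +1]
  = -1    [(1/9) = 1]
Second factor (6222/4657):
(6222/4657)
  = (1565/4657)    [6222 ≡ 1565 mod 4657]
  = (4657/1565)    [QR: 1565 ≡ 1 mod 4, sign kept]
  = (1527/1565)    [4657 ≡ 1527 mod 1565]
  = (1565/1527)    [QR: 1565 ≡ 1 mod 4, sign kept]
  = (38/1527)    [1565 ≡ 38 mod 1527]
  = (19/1527)    [1527 ≡ 7 mod 8 ⇒ (2/1527) = +1]
  = -(1527/19)    [QR: both ≡ 3 mod 4, sign flips]
  = -(7/19)    [1527 ≡ 7 mod 19]
  = (19/7)    [QR: both ≡ 3 mod 4, sign flips]
  = (5/7)    [19 ≡ 5 mod 7]
  = (7/5)    [QR: 5 ≡ 1 mod 4, sign kept]
  = (2/5)    [7 ≡ 2 mod 5]
  = -(1/5)    [5 ≡ 5 mod 8 ⇒ (2/5) = -1]
  = -1    [(1/5) = 1]
Product: (-1)·(-1) = 1.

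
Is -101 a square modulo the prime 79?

no

Reduce the numerator: -101 ≡ 57 (mod 79), so (-101/79) = (57/79).
57 ≡ 1 (mod 4), so quadratic reciprocity gives (57/79) = (79/57). Reduce: 79 ≡ 22 (mod 57). Now have (22/57).
Factor out 2: 22 = 2·11. Since 57 ≡ 1 (mod 8), (2/57) = +1. Now have (11/57).
57 ≡ 1 (mod 4), so quadratic reciprocity gives (11/57) = (57/11). Reduce: 57 ≡ 2 (mod 11). Now have (2/11).
Factor out 2: 2 = 2. Since 11 ≡ 3 (mod 8), (2/11) = -1. Now have -(1/11).
(1/11) = 1. Collecting the sign factors: -1.
(-101/79) = -1, and 79 is prime, so -101 is not a quadratic residue mod 79.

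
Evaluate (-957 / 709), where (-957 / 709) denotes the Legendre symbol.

(-957 / 709)
  = (461 / 709)    [-957 ≡ 461 mod 709]
  = (709 / 461)    [QR: 461 ≡ 1 mod 4, sign kept]
  = (248 / 461)    [709 ≡ 248 mod 461]
  = -(31 / 461)    [461 ≡ 5 mod 8 ⇒ (2 / 461)^3 = -1]
  = -(461 / 31)    [QR: 461 ≡ 1 mod 4, sign kept]
  = -(27 / 31)    [461 ≡ 27 mod 31]
  = (31 / 27)    [QR: both ≡ 3 mod 4, sign flips]
  = (4 / 27)    [31 ≡ 4 mod 27]
  = (1 / 27)    [27 ≡ 3 mod 8 ⇒ (2 / 27)^2 = +1]
  = 1    [(1 / 27) = 1]

1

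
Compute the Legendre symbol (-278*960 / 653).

1

By multiplicativity, (-278·960 / 653) = (-278 / 653)·(960 / 653).
First factor (-278 / 653):
Reduce the numerator: -278 ≡ 375 (mod 653), so (-278 / 653) = (375 / 653).
653 ≡ 1 (mod 4), so quadratic reciprocity gives (375 / 653) = (653 / 375). Reduce: 653 ≡ 278 (mod 375). Now have (278 / 375).
Factor out 2: 278 = 2·139. Since 375 ≡ 7 (mod 8), (2 / 375) = +1. Now have (139 / 375).
Both 139 ≡ 3 and 375 ≡ 3 (mod 4), so reciprocity gives (139 / 375) = -(375 / 139). Reduce: 375 ≡ 97 (mod 139). Now have -(97 / 139).
97 ≡ 1 (mod 4), so quadratic reciprocity gives (97 / 139) = (139 / 97). Reduce: 139 ≡ 42 (mod 97). Now have -(42 / 97).
Factor out 2: 42 = 2·21. Since 97 ≡ 1 (mod 8), (2 / 97) = +1. Now have -(21 / 97).
21 ≡ 1 (mod 4), so quadratic reciprocity gives (21 / 97) = (97 / 21). Reduce: 97 ≡ 13 (mod 21). Now have -(13 / 21).
13 ≡ 1 (mod 4), so quadratic reciprocity gives (13 / 21) = (21 / 13). Reduce: 21 ≡ 8 (mod 13). Now have -(8 / 13).
Factor out 2: 8 = 2^3. Since 13 ≡ 5 (mod 8), (2 / 13) = -1, and (2 / 13)^3 = -1. Now have (1 / 13).
(1 / 13) = 1. Collecting the sign factors: 1.
Second factor (960 / 653):
Reduce the numerator: 960 ≡ 307 (mod 653), so (960 / 653) = (307 / 653).
653 ≡ 1 (mod 4), so quadratic reciprocity gives (307 / 653) = (653 / 307). Reduce: 653 ≡ 39 (mod 307). Now have (39 / 307).
Both 39 ≡ 3 and 307 ≡ 3 (mod 4), so reciprocity gives (39 / 307) = -(307 / 39). Reduce: 307 ≡ 34 (mod 39). Now have -(34 / 39).
Factor out 2: 34 = 2·17. Since 39 ≡ 7 (mod 8), (2 / 39) = +1. Now have -(17 / 39).
17 ≡ 1 (mod 4), so quadratic reciprocity gives (17 / 39) = (39 / 17). Reduce: 39 ≡ 5 (mod 17). Now have -(5 / 17).
5 ≡ 1 (mod 4), so quadratic reciprocity gives (5 / 17) = (17 / 5). Reduce: 17 ≡ 2 (mod 5). Now have -(2 / 5).
Factor out 2: 2 = 2. Since 5 ≡ 5 (mod 8), (2 / 5) = -1. Now have (1 / 5).
(1 / 5) = 1. Collecting the sign factors: 1.
Product: (1)·(1) = 1.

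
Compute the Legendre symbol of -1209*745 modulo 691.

1

By multiplicativity, (-1209·745 / 691) = (-1209 / 691)·(745 / 691).
First factor (-1209 / 691):
(-1209 / 691)
  = -(1209 / 691)    [691 ≡ 3 mod 4 ⇒ (-1 / 691) = -1]
  = -(518 / 691)    [1209 ≡ 518 mod 691]
  = (259 / 691)    [691 ≡ 3 mod 8 ⇒ (2 / 691) = -1]
  = -(691 / 259)    [QR: both ≡ 3 mod 4, sign flips]
  = -(173 / 259)    [691 ≡ 173 mod 259]
  = -(259 / 173)    [QR: 173 ≡ 1 mod 4, sign kept]
  = -(86 / 173)    [259 ≡ 86 mod 173]
  = (43 / 173)    [173 ≡ 5 mod 8 ⇒ (2 / 173) = -1]
  = (173 / 43)    [QR: 173 ≡ 1 mod 4, sign kept]
  = (1 / 43)    [173 ≡ 1 mod 43]
  = 1    [(1 / 43) = 1]
Second factor (745 / 691):
(745 / 691)
  = (54 / 691)    [745 ≡ 54 mod 691]
  = -(27 / 691)    [691 ≡ 3 mod 8 ⇒ (2 / 691) = -1]
  = (691 / 27)    [QR: both ≡ 3 mod 4, sign flips]
  = (16 / 27)    [691 ≡ 16 mod 27]
  = (1 / 27)    [27 ≡ 3 mod 8 ⇒ (2 / 27)^4 = +1]
  = 1    [(1 / 27) = 1]
Product: (1)·(1) = 1.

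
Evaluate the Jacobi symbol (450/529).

1

Factor out 2: 450 = 2·225. Since 529 ≡ 1 (mod 8), (2/529) = +1. Now have (225/529).
225 ≡ 1 (mod 4), so quadratic reciprocity gives (225/529) = (529/225). Reduce: 529 ≡ 79 (mod 225). Now have (79/225).
225 ≡ 1 (mod 4), so quadratic reciprocity gives (79/225) = (225/79). Reduce: 225 ≡ 67 (mod 79). Now have (67/79).
Both 67 ≡ 3 and 79 ≡ 3 (mod 4), so reciprocity gives (67/79) = -(79/67). Reduce: 79 ≡ 12 (mod 67). Now have -(12/67).
Factor out 2: 12 = 2^2·3. Since 67 ≡ 3 (mod 8), (2/67) = -1, and (2/67)^2 = +1. Now have -(3/67).
Both 3 ≡ 3 and 67 ≡ 3 (mod 4), so reciprocity gives (3/67) = -(67/3). Reduce: 67 ≡ 1 (mod 3). Now have (1/3).
(1/3) = 1. Collecting the sign factors: 1.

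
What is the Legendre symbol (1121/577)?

Reduce the numerator: 1121 ≡ 544 (mod 577), so (1121/577) = (544/577).
Factor out 2: 544 = 2^5·17. Since 577 ≡ 1 (mod 8), (2/577) = +1, and (2/577)^5 = +1. Now have (17/577).
17 ≡ 1 (mod 4), so quadratic reciprocity gives (17/577) = (577/17). Reduce: 577 ≡ 16 (mod 17). Now have (16/17).
Factor out 2: 16 = 2^4. Since 17 ≡ 1 (mod 8), (2/17) = +1, and (2/17)^4 = +1. Now have (1/17).
(1/17) = 1. Collecting the sign factors: 1.

1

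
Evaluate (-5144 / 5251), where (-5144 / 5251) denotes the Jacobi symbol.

(-5144 / 5251)
  = (107 / 5251)    [-5144 ≡ 107 mod 5251]
  = -(5251 / 107)    [QR: both ≡ 3 mod 4, sign flips]
  = -(8 / 107)    [5251 ≡ 8 mod 107]
  = (1 / 107)    [107 ≡ 3 mod 8 ⇒ (2 / 107)^3 = -1]
  = 1    [(1 / 107) = 1]

1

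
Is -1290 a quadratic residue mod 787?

no

Reduce the numerator: -1290 ≡ 284 (mod 787), so (-1290/787) = (284/787).
Factor out 2: 284 = 2^2·71. Since 787 ≡ 3 (mod 8), (2/787) = -1, and (2/787)^2 = +1. Now have (71/787).
Both 71 ≡ 3 and 787 ≡ 3 (mod 4), so reciprocity gives (71/787) = -(787/71). Reduce: 787 ≡ 6 (mod 71). Now have -(6/71).
Factor out 2: 6 = 2·3. Since 71 ≡ 7 (mod 8), (2/71) = +1. Now have -(3/71).
Both 3 ≡ 3 and 71 ≡ 3 (mod 4), so reciprocity gives (3/71) = -(71/3). Reduce: 71 ≡ 2 (mod 3). Now have (2/3).
Factor out 2: 2 = 2. Since 3 ≡ 3 (mod 8), (2/3) = -1. Now have -(1/3).
(1/3) = 1. Collecting the sign factors: -1.
(-1290/787) = -1, and 787 is prime, so -1290 is not a quadratic residue mod 787.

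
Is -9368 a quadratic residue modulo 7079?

no

Reduce the numerator: -9368 ≡ 4790 (mod 7079), so (-9368/7079) = (4790/7079).
Factor out 2: 4790 = 2·2395. Since 7079 ≡ 7 (mod 8), (2/7079) = +1. Now have (2395/7079).
Both 2395 ≡ 3 and 7079 ≡ 3 (mod 4), so reciprocity gives (2395/7079) = -(7079/2395). Reduce: 7079 ≡ 2289 (mod 2395). Now have -(2289/2395).
2289 ≡ 1 (mod 4), so quadratic reciprocity gives (2289/2395) = (2395/2289). Reduce: 2395 ≡ 106 (mod 2289). Now have -(106/2289).
Factor out 2: 106 = 2·53. Since 2289 ≡ 1 (mod 8), (2/2289) = +1. Now have -(53/2289).
53 ≡ 1 (mod 4), so quadratic reciprocity gives (53/2289) = (2289/53). Reduce: 2289 ≡ 10 (mod 53). Now have -(10/53).
Factor out 2: 10 = 2·5. Since 53 ≡ 5 (mod 8), (2/53) = -1. Now have (5/53).
5 ≡ 1 (mod 4), so quadratic reciprocity gives (5/53) = (53/5). Reduce: 53 ≡ 3 (mod 5). Now have (3/5).
5 ≡ 1 (mod 4), so quadratic reciprocity gives (3/5) = (5/3). Reduce: 5 ≡ 2 (mod 3). Now have (2/3).
Factor out 2: 2 = 2. Since 3 ≡ 3 (mod 8), (2/3) = -1. Now have -(1/3).
(1/3) = 1. Collecting the sign factors: -1.
(-9368/7079) = -1, and 7079 is prime, so -9368 is not a quadratic residue mod 7079.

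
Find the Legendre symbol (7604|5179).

Reduce the numerator: 7604 ≡ 2425 (mod 5179), so (7604|5179) = (2425|5179).
2425 ≡ 1 (mod 4), so quadratic reciprocity gives (2425|5179) = (5179|2425). Reduce: 5179 ≡ 329 (mod 2425). Now have (329|2425).
329 ≡ 1 (mod 4), so quadratic reciprocity gives (329|2425) = (2425|329). Reduce: 2425 ≡ 122 (mod 329). Now have (122|329).
Factor out 2: 122 = 2·61. Since 329 ≡ 1 (mod 8), (2|329) = +1. Now have (61|329).
61 ≡ 1 (mod 4), so quadratic reciprocity gives (61|329) = (329|61). Reduce: 329 ≡ 24 (mod 61). Now have (24|61).
Factor out 2: 24 = 2^3·3. Since 61 ≡ 5 (mod 8), (2|61) = -1, and (2|61)^3 = -1. Now have -(3|61).
61 ≡ 1 (mod 4), so quadratic reciprocity gives (3|61) = (61|3). Reduce: 61 ≡ 1 (mod 3). Now have -(1|3).
(1|3) = 1. Collecting the sign factors: -1.

-1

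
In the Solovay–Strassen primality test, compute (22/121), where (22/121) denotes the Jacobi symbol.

0

Factor out 2: 22 = 2·11. Since 121 ≡ 1 (mod 8), (2/121) = +1. Now have (11/121).
121 ≡ 1 (mod 4), so quadratic reciprocity gives (11/121) = (121/11). Reduce: 121 ≡ 0 (mod 11). Now have (0/11).
The numerator is now 0 with denominator 11 > 1: the symbol is 0.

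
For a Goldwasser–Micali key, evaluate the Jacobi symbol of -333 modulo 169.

1

Reduce the numerator: -333 ≡ 5 (mod 169), so (-333/169) = (5/169).
5 ≡ 1 (mod 4), so quadratic reciprocity gives (5/169) = (169/5). Reduce: 169 ≡ 4 (mod 5). Now have (4/5).
Factor out 2: 4 = 2^2. Since 5 ≡ 5 (mod 8), (2/5) = -1, and (2/5)^2 = +1. Now have (1/5).
(1/5) = 1. Collecting the sign factors: 1.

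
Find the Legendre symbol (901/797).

-1

Reduce the numerator: 901 ≡ 104 (mod 797), so (901/797) = (104/797).
Factor out 2: 104 = 2^3·13. Since 797 ≡ 5 (mod 8), (2/797) = -1, and (2/797)^3 = -1. Now have -(13/797).
13 ≡ 1 (mod 4), so quadratic reciprocity gives (13/797) = (797/13). Reduce: 797 ≡ 4 (mod 13). Now have -(4/13).
Factor out 2: 4 = 2^2. Since 13 ≡ 5 (mod 8), (2/13) = -1, and (2/13)^2 = +1. Now have -(1/13).
(1/13) = 1. Collecting the sign factors: -1.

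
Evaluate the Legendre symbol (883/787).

(883/787)
  = (96/787)    [883 ≡ 96 mod 787]
  = -(3/787)    [787 ≡ 3 mod 8 ⇒ (2/787)^5 = -1]
  = (787/3)    [QR: both ≡ 3 mod 4, sign flips]
  = (1/3)    [787 ≡ 1 mod 3]
  = 1    [(1/3) = 1]

1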